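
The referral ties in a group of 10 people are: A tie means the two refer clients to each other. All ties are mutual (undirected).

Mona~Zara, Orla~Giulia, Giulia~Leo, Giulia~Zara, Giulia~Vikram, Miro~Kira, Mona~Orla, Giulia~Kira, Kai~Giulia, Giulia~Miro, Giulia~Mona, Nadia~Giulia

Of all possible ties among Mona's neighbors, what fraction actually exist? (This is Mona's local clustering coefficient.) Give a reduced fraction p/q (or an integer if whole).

Mona's neighbors: Giulia, Orla, and Zara (k = 3).
Possible neighbor pairs: C(3,2) = 3. Edges among them: Giulia–Orla, Giulia–Zara → e = 2.
Clustering(Mona) = 2/3.

2/3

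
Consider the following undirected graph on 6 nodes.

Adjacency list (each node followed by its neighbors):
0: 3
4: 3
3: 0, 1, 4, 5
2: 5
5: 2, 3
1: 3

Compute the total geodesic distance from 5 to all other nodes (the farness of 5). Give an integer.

8

Distances from 5: 0:2, 1:2, 2:1, 3:1, 4:2.
Sum = 2 + 2 + 1 + 1 + 2 = 8.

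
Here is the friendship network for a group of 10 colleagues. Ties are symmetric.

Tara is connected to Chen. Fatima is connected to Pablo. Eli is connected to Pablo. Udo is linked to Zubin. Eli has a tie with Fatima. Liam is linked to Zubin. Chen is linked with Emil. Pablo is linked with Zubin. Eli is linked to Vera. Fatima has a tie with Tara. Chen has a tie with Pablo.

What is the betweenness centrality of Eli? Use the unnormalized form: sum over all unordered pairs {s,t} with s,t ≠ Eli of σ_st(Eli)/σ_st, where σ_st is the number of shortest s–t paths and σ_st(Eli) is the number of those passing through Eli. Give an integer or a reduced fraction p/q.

8

Pairs whose geodesics pass through Eli — Pablo–Vera: 1; Chen–Vera: 1; Zubin–Vera: 1; Vera–Emil: 1; Vera–Liam: 1; Vera–Udo: 1; Vera–Fatima: 1; Vera–Tara: 1.
All other pairs contribute 0.
Summing the contributions gives betweenness(Eli) = 8.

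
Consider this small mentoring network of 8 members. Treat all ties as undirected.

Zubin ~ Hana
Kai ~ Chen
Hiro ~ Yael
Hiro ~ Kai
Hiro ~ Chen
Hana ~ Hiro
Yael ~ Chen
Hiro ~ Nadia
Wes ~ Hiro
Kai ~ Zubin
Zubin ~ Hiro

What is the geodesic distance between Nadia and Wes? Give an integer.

One shortest route is Nadia – Hiro – Wes, which uses 2 edges, and Nadia and Wes are not directly tied, so nothing shorter exists. So d(Nadia,Wes) = 2.

2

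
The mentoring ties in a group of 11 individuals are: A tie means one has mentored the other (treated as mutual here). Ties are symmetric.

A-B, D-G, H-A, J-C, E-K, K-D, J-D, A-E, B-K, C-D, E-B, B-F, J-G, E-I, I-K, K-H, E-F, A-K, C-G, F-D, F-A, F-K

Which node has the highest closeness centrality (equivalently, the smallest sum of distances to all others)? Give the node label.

K

Farness (sum of distances to all others) for each node — A:18, B:19, C:22, D:15, E:18, F:15, G:22, H:21, I:21, J:22, K:13.
The smallest farness is 13, for K, so K has the highest closeness.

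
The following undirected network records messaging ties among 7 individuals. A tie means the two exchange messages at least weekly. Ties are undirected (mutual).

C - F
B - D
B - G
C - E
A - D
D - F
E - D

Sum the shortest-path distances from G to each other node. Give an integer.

Distances from G: A:3, B:1, C:4, D:2, E:3, F:3.
Sum = 3 + 1 + 4 + 2 + 3 + 3 = 16.

16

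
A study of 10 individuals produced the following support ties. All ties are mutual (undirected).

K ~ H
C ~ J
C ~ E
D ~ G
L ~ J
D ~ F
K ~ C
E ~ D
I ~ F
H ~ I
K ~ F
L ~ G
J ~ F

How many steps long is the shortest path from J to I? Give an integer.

One shortest route is J – F – I, which uses 2 edges, and J and I are not directly tied, so nothing shorter exists. So d(J,I) = 2.

2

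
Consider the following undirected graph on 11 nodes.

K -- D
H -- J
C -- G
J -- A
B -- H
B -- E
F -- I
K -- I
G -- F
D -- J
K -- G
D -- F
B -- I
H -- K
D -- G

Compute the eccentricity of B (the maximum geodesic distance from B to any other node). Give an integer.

Distances from B: A:3, C:4, D:3, E:1, F:2, G:3, H:1, I:1, J:2, K:2.
The largest is 4 (to C), so the eccentricity of B is 4.

4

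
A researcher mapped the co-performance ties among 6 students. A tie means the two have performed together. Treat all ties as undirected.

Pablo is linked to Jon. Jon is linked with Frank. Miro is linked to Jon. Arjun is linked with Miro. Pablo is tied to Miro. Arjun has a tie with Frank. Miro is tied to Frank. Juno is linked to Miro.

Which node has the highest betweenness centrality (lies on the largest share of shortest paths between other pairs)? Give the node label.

Miro

Unnormalized betweenness of each node: Arjun:0, Frank:1/2, Jon:1/2, Juno:0, Miro:6, Pablo:0.
Miro has the largest value, 6, making it the main broker — the node through which the most shortest paths run.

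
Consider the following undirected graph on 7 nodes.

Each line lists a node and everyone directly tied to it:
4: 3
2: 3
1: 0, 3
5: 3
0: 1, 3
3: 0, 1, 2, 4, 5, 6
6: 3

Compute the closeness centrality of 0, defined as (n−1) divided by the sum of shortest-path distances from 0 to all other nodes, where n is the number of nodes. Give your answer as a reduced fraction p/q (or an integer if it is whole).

3/5

Distances from 0: 1:1, 2:2, 3:1, 4:2, 5:2, 6:2. Sum = 10.
n = 7, so closeness = 6/10 = 3/5.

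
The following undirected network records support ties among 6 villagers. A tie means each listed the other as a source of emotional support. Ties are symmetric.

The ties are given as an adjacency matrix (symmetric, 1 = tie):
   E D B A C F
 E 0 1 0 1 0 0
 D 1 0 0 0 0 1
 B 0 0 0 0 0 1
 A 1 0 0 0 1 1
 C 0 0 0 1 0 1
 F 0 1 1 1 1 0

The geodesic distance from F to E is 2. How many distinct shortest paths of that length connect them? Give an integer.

The shortest distance is 2. The length-2 paths are: F–D–E; F–A–E.
That gives 2 distinct shortest paths.

2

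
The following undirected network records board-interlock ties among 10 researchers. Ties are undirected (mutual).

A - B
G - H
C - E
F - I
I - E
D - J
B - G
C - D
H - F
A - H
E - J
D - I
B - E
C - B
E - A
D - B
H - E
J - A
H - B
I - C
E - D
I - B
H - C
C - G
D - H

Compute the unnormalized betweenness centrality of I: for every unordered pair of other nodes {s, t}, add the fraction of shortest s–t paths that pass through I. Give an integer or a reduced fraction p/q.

Pairs whose geodesics pass through I — D–F: 1/2; J–F: 2/5; C–F: 1/2; E–F: 1/2; F–B: 1/2.
All other pairs contribute 0.
Summing the contributions gives betweenness(I) = 12/5.

12/5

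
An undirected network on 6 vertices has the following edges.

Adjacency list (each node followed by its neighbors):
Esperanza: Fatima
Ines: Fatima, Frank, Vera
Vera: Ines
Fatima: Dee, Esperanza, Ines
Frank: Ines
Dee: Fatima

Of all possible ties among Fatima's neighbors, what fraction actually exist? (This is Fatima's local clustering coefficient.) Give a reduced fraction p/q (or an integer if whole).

0

Fatima's neighbors: Dee, Esperanza, and Ines (k = 3).
Possible neighbor pairs: C(3,2) = 3. Edges among them: none → e = 0.
Clustering(Fatima) = 0/3 = 0.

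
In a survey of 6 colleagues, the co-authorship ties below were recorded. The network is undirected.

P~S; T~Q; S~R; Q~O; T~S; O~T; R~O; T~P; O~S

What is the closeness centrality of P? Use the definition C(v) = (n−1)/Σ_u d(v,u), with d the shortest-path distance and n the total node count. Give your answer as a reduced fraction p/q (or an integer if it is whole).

5/8

Distances from P: O:2, Q:2, R:2, S:1, T:1. Sum = 8.
n = 6, so closeness = 5/8.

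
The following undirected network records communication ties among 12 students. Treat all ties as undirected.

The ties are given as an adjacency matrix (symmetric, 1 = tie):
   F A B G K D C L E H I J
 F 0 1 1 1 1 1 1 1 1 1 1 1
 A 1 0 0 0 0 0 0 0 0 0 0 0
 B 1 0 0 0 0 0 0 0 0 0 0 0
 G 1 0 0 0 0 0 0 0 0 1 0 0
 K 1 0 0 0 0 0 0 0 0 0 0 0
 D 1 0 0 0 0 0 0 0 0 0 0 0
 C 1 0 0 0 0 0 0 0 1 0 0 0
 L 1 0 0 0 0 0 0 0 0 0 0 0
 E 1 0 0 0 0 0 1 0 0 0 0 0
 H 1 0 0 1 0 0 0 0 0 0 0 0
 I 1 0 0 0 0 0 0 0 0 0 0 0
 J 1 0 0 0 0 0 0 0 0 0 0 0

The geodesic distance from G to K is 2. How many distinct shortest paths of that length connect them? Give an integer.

The shortest distance is 2, and the only length-2 path is G–F–K. So there is exactly 1 shortest path.

1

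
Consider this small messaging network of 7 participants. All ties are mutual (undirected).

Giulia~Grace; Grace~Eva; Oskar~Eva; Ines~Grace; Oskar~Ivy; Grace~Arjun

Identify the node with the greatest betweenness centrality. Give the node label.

Grace

Unnormalized betweenness of each node: Arjun:0, Eva:8, Giulia:0, Grace:12, Ines:0, Ivy:0, Oskar:5.
Grace has the largest value, 12, making it the main broker — the node through which the most shortest paths run.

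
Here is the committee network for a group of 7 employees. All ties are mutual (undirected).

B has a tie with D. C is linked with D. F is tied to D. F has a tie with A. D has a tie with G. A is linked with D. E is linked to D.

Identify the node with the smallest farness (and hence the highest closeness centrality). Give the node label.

D

Farness (sum of distances to all others) for each node — A:10, B:11, C:11, D:6, E:11, F:10, G:11.
The smallest farness is 6, for D, so D has the highest closeness.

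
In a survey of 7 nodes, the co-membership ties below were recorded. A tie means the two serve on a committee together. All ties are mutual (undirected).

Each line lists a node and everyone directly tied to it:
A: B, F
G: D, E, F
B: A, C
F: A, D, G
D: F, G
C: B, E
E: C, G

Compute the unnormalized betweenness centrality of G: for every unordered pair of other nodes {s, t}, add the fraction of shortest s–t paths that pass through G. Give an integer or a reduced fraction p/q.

4

Pairs whose geodesics pass through G — F–E: 1; F–C: 1/2; D–E: 1; D–C: 1; E–A: 1/2.
All other pairs contribute 0.
Summing the contributions gives betweenness(G) = 4.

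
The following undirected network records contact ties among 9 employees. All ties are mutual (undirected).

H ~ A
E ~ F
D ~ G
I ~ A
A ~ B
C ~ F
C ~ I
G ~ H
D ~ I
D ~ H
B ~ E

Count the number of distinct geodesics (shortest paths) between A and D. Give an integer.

The shortest distance is 2. The length-2 paths are: A–I–D; A–H–D.
That gives 2 distinct shortest paths.

2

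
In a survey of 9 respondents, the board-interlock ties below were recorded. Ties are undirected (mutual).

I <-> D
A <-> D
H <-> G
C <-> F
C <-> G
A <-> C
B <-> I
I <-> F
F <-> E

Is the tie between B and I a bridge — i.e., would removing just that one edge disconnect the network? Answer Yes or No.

Yes

Without the B–I edge there is no alternate route between B and I, so the network disconnects. It is a bridge.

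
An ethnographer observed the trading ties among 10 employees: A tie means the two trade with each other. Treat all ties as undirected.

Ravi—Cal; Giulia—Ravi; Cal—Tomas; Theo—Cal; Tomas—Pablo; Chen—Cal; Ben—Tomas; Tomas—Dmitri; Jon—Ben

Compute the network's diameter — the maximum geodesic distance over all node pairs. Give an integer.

5

Eccentricity of each node (its greatest distance to any other): Ben:4, Cal:3, Chen:4, Dmitri:4, Giulia:5, Jon:5, Pablo:4, Ravi:4, Theo:4, Tomas:3.
The maximum eccentricity is 5, realized for instance by the pair Jon–Giulia via Jon – Ben – Tomas – Cal – Ravi – Giulia. So the diameter is 5.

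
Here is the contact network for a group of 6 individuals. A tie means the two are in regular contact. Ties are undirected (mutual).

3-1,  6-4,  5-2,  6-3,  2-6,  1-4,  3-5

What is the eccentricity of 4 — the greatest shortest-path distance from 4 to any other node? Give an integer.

Distances from 4: 1:1, 2:2, 3:2, 5:3, 6:1.
The largest is 3 (to 5), so the eccentricity of 4 is 3.

3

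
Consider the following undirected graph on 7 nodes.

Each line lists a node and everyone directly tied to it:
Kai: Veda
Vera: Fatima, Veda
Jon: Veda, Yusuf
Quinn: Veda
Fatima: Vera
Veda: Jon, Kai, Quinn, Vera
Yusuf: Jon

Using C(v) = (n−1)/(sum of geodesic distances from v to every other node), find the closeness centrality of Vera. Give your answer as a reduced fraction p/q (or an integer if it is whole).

6/11

Distances from Vera: Fatima:1, Jon:2, Kai:2, Quinn:2, Veda:1, Yusuf:3. Sum = 11.
n = 7, so closeness = 6/11.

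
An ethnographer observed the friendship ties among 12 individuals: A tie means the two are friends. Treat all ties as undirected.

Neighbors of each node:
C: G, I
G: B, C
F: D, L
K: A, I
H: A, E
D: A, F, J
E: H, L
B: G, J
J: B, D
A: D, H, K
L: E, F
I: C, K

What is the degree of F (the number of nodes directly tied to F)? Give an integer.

2

F is directly tied to D and L. That is 2 neighbors, so the degree of F is 2.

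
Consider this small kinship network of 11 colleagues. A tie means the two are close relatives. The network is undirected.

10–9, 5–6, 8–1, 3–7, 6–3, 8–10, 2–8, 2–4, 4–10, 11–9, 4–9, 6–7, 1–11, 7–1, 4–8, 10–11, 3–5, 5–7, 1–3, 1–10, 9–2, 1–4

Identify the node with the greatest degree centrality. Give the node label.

1

Degrees — 1:6, 2:3, 3:4, 4:5, 5:3, 6:3, 7:4, 8:4, 9:4, 10:5, 11:3.
The maximum is 6, attained only by 1.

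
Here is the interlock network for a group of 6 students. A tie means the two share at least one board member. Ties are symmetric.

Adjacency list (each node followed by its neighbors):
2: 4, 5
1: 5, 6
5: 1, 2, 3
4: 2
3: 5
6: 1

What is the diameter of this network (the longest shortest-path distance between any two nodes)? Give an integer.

Eccentricity of each node (its greatest distance to any other): 1:3, 2:3, 3:3, 4:4, 5:2, 6:4.
The maximum eccentricity is 4, realized for instance by the pair 6–4 via 6 – 1 – 5 – 2 – 4. So the diameter is 4.

4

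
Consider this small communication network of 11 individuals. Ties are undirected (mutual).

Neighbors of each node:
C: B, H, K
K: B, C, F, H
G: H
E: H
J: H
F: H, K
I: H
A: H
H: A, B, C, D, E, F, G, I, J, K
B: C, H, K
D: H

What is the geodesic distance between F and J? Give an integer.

2

One shortest route is F – H – J, which uses 2 edges, and F and J are not directly tied, so nothing shorter exists. So d(F,J) = 2.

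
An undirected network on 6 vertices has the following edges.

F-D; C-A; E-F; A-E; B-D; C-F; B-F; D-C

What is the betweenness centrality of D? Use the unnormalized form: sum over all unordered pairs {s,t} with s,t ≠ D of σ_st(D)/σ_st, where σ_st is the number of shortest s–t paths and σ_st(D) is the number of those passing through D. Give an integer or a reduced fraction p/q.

Pairs whose geodesics pass through D — A–B: 1/3; C–B: 1/2.
All other pairs contribute 0.
Summing the contributions gives betweenness(D) = 5/6.

5/6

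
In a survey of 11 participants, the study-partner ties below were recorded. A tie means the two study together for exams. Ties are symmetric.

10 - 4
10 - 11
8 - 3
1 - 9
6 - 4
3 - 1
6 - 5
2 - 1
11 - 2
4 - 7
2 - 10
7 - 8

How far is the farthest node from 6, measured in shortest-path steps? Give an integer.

5

Distances from 6: 1:4, 2:3, 3:4, 4:1, 5:1, 7:2, 8:3, 9:5, 10:2, 11:3.
The largest is 5 (to 9), so the eccentricity of 6 is 5.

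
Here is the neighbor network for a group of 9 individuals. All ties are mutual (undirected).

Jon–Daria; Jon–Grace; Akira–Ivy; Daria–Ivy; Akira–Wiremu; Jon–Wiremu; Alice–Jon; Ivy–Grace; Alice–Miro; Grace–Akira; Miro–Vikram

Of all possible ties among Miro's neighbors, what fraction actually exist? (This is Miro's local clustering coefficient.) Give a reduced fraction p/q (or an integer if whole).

Miro's neighbors: Alice and Vikram (k = 2).
Possible neighbor pairs: C(2,2) = 1. Edges among them: none → e = 0.
Clustering(Miro) = 0/1.

0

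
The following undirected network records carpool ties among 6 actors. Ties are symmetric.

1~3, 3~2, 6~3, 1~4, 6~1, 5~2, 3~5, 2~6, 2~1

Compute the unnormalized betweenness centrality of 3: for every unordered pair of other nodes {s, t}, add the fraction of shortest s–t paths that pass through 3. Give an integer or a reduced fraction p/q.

3/2

Pairs whose geodesics pass through 3 — 1–5: 1/2; 4–5: 1/2; 5–6: 1/2.
All other pairs contribute 0.
Summing the contributions gives betweenness(3) = 3/2.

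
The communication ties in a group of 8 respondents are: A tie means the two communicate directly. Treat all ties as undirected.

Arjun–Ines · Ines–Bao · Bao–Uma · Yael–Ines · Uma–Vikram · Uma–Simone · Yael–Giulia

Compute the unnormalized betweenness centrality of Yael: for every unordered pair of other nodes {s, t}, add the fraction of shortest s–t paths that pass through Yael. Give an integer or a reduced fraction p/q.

Pairs whose geodesics pass through Yael — Ines–Giulia: 1; Vikram–Giulia: 1; Giulia–Arjun: 1; Giulia–Simone: 1; Giulia–Uma: 1; Giulia–Bao: 1.
All other pairs contribute 0.
Summing the contributions gives betweenness(Yael) = 6.

6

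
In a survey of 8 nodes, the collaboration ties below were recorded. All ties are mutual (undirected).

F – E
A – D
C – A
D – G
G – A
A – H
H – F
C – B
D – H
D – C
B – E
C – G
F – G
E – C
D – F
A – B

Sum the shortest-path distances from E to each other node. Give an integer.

11

Distances from E: A:2, B:1, C:1, D:2, F:1, G:2, H:2.
Sum = 2 + 1 + 1 + 2 + 1 + 2 + 2 = 11.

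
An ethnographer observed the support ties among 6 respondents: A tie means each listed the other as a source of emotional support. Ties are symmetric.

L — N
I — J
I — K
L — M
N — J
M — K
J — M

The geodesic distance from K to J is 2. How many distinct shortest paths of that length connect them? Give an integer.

2

The shortest distance is 2. The length-2 paths are: K–M–J; K–I–J.
That gives 2 distinct shortest paths.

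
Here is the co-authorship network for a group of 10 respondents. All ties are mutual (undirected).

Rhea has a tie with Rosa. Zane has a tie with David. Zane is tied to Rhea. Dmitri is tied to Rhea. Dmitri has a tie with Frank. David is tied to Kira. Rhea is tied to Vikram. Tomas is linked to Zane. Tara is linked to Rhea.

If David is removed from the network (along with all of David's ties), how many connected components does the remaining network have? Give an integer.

Without David, the remaining ties split the others into: {Dmitri, Frank, Rhea, Rosa, Tara, Tomas, Vikram, Zane}; {Kira}.
That's 2 separate components.

2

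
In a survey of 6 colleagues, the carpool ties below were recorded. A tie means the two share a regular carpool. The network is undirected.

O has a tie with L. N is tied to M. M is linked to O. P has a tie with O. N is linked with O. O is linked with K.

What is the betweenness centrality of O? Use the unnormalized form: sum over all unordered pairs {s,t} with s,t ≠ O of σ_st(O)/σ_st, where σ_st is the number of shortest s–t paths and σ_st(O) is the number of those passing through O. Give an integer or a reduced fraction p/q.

9

Pairs whose geodesics pass through O — K–N: 1; K–P: 1; K–M: 1; K–L: 1; N–P: 1; N–L: 1; P–M: 1; P–L: 1; M–L: 1.
All other pairs contribute 0.
Summing the contributions gives betweenness(O) = 9.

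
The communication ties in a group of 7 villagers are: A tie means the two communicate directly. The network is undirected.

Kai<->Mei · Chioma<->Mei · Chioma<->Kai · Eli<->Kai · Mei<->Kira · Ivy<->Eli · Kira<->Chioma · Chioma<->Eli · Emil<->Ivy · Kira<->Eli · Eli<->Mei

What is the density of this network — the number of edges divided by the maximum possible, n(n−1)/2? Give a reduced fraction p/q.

11/21

There are 11 edges and 7 nodes, so the maximum possible is C(7,2) = 21.
Density = 11/21.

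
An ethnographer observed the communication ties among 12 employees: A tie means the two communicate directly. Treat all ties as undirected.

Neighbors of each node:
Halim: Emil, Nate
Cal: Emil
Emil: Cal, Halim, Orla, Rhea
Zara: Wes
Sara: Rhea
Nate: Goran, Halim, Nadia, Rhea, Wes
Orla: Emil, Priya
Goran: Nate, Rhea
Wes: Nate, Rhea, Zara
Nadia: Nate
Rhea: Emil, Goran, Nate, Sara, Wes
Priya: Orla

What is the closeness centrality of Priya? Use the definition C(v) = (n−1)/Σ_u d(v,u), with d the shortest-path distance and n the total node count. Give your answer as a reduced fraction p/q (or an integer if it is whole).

Distances from Priya: Cal:3, Emil:2, Goran:4, Halim:3, Nadia:5, Nate:4, Orla:1, Rhea:3, Sara:4, Wes:4, Zara:5. Sum = 38.
n = 12, so closeness = 11/38.

11/38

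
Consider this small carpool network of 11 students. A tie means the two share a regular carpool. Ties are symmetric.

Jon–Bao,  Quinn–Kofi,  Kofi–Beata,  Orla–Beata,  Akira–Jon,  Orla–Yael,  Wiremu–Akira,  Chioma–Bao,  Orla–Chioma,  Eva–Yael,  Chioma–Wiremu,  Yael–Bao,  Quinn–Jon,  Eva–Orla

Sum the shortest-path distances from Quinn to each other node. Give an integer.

Distances from Quinn: Akira:2, Bao:2, Beata:2, Chioma:3, Eva:4, Jon:1, Kofi:1, Orla:3, Wiremu:3, Yael:3.
Sum = 2 + 2 + 2 + 3 + 4 + 1 + 1 + 3 + 3 + 3 = 24.

24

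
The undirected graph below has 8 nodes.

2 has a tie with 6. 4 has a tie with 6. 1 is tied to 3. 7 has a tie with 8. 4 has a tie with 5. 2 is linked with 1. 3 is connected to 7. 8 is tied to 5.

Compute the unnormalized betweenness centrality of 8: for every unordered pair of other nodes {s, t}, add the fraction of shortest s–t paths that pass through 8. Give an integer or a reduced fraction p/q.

Pairs whose geodesics pass through 8 — 5–1: 1/2; 5–3: 1; 5–7: 1; 4–3: 1/2; 4–7: 1; 6–7: 1/2.
All other pairs contribute 0.
Summing the contributions gives betweenness(8) = 9/2.

9/2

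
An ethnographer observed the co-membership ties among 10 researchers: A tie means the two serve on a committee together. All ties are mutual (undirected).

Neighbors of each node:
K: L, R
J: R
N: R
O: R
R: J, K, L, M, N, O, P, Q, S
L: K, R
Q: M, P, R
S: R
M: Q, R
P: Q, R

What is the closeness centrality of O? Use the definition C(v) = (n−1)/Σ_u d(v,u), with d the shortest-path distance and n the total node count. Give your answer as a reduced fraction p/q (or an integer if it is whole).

Distances from O: J:2, K:2, L:2, M:2, N:2, P:2, Q:2, R:1, S:2. Sum = 17.
n = 10, so closeness = 9/17.

9/17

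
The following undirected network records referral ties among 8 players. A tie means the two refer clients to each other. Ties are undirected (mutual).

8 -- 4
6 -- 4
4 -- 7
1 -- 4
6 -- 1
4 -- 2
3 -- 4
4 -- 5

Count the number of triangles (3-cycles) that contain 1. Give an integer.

1's neighbors: 4 and 6.
Neighbor pairs that are themselves tied: 1–4–6. Each forms one triangle with 1, for 1 in total.

1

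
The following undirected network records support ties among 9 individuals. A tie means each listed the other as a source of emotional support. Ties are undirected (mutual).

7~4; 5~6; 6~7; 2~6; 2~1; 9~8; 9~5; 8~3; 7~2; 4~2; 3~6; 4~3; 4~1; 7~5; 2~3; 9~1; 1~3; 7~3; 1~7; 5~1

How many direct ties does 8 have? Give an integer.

2

8 is directly tied to 3 and 9. That is 2 neighbors, so the degree of 8 is 2.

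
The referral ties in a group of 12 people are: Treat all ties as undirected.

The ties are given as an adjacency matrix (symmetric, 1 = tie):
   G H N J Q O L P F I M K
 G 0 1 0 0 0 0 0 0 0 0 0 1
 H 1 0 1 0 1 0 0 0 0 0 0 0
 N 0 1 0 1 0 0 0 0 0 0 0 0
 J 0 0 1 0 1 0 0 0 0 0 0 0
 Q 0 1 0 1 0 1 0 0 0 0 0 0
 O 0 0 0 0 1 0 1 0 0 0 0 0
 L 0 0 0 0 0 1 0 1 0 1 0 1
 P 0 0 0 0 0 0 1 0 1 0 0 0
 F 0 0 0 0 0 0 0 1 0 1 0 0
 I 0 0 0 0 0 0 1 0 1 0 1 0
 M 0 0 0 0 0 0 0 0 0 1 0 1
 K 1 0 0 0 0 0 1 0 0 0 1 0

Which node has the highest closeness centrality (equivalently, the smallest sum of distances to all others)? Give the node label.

L

Farness (sum of distances to all others) for each node — F:36, G:26, H:28, I:28, J:34, K:24, L:22, M:30, N:36, O:24, P:30, Q:26.
The smallest farness is 22, for L, so L has the highest closeness.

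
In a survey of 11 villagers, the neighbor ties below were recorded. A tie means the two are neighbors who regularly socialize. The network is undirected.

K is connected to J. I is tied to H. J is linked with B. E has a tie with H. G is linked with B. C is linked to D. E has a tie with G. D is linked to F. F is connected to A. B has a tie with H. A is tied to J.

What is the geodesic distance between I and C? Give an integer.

7

One shortest route is I – H – B – J – A – F – D – C, which uses 7 edges, and at distance 6 from I we only reach {D}, which does not include C. So d(I,C) = 7.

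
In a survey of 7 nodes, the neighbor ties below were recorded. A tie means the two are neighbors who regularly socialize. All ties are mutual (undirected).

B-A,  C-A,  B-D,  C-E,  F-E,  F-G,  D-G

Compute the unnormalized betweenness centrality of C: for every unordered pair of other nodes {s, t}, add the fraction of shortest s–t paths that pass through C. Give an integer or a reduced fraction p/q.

Pairs whose geodesics pass through C — A–E: 1; A–F: 1; E–B: 1.
All other pairs contribute 0.
Summing the contributions gives betweenness(C) = 3.

3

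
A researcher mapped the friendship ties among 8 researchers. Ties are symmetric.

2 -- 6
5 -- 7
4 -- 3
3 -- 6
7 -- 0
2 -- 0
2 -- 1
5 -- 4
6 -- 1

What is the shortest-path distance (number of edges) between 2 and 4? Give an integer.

One shortest route is 2 – 6 – 3 – 4, which uses 3 edges, and at distance 2 from 2 we only reach {3, 7}, which does not include 4. So d(2,4) = 3.

3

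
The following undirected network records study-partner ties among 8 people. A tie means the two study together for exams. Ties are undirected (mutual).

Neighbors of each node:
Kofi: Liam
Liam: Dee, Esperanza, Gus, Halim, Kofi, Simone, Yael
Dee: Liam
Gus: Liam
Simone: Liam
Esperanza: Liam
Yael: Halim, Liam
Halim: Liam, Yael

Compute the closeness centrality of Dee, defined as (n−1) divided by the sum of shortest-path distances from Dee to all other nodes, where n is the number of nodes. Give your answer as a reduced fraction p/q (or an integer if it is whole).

Distances from Dee: Esperanza:2, Gus:2, Halim:2, Kofi:2, Liam:1, Simone:2, Yael:2. Sum = 13.
n = 8, so closeness = 7/13.

7/13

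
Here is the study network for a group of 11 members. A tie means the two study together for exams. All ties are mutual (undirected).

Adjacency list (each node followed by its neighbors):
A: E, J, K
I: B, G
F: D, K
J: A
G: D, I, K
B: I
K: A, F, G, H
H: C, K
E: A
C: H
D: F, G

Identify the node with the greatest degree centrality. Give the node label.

K

Degrees — A:3, B:1, C:1, D:2, E:1, F:2, G:3, H:2, I:2, J:1, K:4.
The maximum is 4, attained only by K.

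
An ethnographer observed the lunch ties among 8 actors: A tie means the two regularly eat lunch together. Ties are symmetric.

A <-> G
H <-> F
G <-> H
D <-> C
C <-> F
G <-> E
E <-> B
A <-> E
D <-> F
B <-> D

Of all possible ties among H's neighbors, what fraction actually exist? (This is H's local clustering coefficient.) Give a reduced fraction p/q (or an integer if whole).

H's neighbors: F and G (k = 2).
Possible neighbor pairs: C(2,2) = 1. Edges among them: none → e = 0.
Clustering(H) = 0/1.

0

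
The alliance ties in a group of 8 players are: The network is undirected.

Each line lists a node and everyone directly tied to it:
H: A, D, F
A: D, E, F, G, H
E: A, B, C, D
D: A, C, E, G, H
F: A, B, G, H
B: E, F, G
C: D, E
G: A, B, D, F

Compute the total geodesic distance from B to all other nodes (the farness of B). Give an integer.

Distances from B: A:2, C:2, D:2, E:1, F:1, G:1, H:2.
Sum = 2 + 2 + 2 + 1 + 1 + 1 + 2 = 11.

11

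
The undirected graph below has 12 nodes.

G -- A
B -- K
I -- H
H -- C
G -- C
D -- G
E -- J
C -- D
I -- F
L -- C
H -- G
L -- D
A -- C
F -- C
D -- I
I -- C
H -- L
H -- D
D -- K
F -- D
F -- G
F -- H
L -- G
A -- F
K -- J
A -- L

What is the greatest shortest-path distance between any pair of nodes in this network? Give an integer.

5

Eccentricity of each node (its greatest distance to any other): A:5, B:4, C:4, D:3, E:5, F:4, G:4, H:4, I:4, J:4, K:3, L:4.
The maximum eccentricity is 5, realized for instance by the pair A–E via A – L – D – K – J – E. So the diameter is 5.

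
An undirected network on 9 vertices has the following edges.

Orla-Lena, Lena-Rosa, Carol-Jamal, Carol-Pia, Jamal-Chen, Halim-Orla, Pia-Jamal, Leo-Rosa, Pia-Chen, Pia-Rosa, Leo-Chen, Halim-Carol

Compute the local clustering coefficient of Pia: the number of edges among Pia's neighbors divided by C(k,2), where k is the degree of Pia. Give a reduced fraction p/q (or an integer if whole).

1/3

Pia's neighbors: Carol, Chen, Jamal, and Rosa (k = 4).
Possible neighbor pairs: C(4,2) = 6. Edges among them: Carol–Jamal, Chen–Jamal → e = 2.
Clustering(Pia) = 2/6 = 1/3.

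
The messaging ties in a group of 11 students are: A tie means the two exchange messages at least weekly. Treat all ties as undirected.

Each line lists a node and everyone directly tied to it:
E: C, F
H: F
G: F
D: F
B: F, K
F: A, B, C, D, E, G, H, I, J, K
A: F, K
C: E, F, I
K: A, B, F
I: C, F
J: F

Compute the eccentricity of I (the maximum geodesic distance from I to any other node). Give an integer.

Distances from I: A:2, B:2, C:1, D:2, E:2, F:1, G:2, H:2, J:2, K:2.
The largest is 2 (to G, J, H, A, K, B, E, and D), so the eccentricity of I is 2.

2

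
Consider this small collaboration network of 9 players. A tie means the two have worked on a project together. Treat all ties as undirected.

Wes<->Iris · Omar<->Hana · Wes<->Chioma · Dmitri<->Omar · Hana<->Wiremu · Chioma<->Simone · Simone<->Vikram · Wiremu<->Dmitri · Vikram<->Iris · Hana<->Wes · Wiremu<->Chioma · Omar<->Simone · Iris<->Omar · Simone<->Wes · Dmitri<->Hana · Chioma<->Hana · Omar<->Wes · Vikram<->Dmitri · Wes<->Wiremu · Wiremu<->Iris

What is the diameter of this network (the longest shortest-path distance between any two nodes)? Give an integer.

Eccentricity of each node (its greatest distance to any other): Chioma:2, Dmitri:2, Hana:2, Iris:2, Omar:2, Simone:2, Vikram:2, Wes:2, Wiremu:2.
The maximum eccentricity is 2, realized for instance by the pair Wes–Dmitri via Wes – Wiremu – Dmitri. So the diameter is 2.

2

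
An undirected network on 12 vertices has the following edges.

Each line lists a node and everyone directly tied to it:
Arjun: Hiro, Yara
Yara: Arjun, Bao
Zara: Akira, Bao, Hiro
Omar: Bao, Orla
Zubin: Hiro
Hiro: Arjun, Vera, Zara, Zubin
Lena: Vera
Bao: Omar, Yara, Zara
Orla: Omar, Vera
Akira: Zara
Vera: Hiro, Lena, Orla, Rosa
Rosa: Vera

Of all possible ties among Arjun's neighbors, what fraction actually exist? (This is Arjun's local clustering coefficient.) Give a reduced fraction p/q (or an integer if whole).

Arjun's neighbors: Hiro and Yara (k = 2).
Possible neighbor pairs: C(2,2) = 1. Edges among them: none → e = 0.
Clustering(Arjun) = 0/1.

0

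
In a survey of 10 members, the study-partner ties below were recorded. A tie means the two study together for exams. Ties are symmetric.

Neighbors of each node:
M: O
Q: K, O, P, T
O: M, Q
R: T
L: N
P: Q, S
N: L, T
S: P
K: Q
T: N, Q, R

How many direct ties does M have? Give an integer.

M is directly tied to O. That is 1 neighbor, so the degree of M is 1.

1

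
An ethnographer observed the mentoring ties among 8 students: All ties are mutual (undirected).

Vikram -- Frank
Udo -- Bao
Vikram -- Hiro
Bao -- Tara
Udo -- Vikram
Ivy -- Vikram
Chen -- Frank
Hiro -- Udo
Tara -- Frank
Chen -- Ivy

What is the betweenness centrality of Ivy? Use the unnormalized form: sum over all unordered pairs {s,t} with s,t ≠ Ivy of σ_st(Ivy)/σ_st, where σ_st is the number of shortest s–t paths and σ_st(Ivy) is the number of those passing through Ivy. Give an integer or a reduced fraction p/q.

Pairs whose geodesics pass through Ivy — Chen–Vikram: 1/2; Chen–Hiro: 1/2; Chen–Udo: 1/2.
All other pairs contribute 0.
Summing the contributions gives betweenness(Ivy) = 3/2.

3/2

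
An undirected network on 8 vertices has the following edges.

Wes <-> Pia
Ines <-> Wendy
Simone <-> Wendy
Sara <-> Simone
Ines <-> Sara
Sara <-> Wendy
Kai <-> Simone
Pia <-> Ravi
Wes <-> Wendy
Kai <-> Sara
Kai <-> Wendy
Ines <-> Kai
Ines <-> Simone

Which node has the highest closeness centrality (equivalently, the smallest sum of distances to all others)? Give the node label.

Wendy

Farness (sum of distances to all others) for each node — Ines:13, Kai:13, Pia:16, Ravi:22, Sara:13, Simone:13, Wendy:10, Wes:12.
The smallest farness is 10, for Wendy, so Wendy has the highest closeness.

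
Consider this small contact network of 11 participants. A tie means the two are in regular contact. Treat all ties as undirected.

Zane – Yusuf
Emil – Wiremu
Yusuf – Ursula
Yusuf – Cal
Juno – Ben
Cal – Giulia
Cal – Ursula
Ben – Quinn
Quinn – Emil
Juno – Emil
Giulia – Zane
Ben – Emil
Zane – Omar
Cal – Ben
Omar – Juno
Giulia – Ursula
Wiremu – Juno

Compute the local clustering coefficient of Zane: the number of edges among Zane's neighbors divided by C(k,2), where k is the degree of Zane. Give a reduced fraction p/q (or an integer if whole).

Zane's neighbors: Giulia, Omar, and Yusuf (k = 3).
Possible neighbor pairs: C(3,2) = 3. Edges among them: none → e = 0.
Clustering(Zane) = 0/3 = 0.

0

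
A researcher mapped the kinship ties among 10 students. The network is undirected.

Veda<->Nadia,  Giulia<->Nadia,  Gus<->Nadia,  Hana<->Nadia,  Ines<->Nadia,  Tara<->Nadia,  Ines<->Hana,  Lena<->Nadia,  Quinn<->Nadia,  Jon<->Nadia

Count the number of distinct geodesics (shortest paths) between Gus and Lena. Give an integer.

The shortest distance is 2, and the only length-2 path is Gus–Nadia–Lena. So there is exactly 1 shortest path.

1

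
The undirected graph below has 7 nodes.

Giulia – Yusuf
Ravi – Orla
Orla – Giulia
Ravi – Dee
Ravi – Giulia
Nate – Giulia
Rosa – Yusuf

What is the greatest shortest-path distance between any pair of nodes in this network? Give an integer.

4

Eccentricity of each node (its greatest distance to any other): Dee:4, Giulia:2, Nate:3, Orla:3, Ravi:3, Rosa:4, Yusuf:3.
The maximum eccentricity is 4, realized for instance by the pair Rosa–Dee via Rosa – Yusuf – Giulia – Ravi – Dee. So the diameter is 4.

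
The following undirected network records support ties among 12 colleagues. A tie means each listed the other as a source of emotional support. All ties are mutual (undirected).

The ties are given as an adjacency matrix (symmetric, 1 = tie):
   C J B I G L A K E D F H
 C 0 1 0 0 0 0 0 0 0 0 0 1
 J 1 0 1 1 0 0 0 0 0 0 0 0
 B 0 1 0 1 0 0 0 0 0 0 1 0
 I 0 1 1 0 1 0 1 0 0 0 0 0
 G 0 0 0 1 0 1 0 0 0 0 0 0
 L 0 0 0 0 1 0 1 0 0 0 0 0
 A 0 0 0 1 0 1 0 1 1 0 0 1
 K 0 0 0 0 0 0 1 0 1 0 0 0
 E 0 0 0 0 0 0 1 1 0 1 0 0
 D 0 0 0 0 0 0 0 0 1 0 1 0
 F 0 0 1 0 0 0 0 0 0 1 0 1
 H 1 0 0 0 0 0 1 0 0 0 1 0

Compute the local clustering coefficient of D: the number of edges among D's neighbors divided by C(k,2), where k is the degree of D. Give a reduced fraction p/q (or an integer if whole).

D's neighbors: E and F (k = 2).
Possible neighbor pairs: C(2,2) = 1. Edges among them: none → e = 0.
Clustering(D) = 0/1.

0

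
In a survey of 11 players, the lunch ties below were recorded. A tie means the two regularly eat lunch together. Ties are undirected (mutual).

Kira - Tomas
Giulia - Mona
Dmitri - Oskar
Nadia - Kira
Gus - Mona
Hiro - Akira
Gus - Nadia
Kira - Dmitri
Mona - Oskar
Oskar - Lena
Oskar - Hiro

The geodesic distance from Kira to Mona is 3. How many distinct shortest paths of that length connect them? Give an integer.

The shortest distance is 3. The length-3 paths are: Kira–Dmitri–Oskar–Mona; Kira–Nadia–Gus–Mona.
That gives 2 distinct shortest paths.

2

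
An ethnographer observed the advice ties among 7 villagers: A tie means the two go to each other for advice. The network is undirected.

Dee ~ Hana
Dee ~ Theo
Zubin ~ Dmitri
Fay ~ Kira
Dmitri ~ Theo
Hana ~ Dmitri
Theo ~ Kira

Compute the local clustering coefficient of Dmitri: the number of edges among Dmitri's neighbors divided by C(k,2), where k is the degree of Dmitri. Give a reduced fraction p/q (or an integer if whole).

0

Dmitri's neighbors: Hana, Theo, and Zubin (k = 3).
Possible neighbor pairs: C(3,2) = 3. Edges among them: none → e = 0.
Clustering(Dmitri) = 0/3 = 0.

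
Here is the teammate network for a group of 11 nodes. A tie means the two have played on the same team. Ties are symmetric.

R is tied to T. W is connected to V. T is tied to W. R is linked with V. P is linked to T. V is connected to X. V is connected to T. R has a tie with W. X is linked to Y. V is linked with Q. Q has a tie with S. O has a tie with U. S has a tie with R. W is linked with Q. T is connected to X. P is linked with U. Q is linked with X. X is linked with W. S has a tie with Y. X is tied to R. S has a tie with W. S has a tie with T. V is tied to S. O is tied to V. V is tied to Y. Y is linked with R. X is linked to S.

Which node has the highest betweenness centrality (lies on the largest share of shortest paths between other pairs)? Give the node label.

V

Unnormalized betweenness of each node: O:5, P:3, Q:0, R:3/4, S:11/6, T:9, U:1, V:77/6, W:3/4, X:11/6, Y:0.
V has the largest value, 77/6, making it the main broker — the node through which the most shortest paths run.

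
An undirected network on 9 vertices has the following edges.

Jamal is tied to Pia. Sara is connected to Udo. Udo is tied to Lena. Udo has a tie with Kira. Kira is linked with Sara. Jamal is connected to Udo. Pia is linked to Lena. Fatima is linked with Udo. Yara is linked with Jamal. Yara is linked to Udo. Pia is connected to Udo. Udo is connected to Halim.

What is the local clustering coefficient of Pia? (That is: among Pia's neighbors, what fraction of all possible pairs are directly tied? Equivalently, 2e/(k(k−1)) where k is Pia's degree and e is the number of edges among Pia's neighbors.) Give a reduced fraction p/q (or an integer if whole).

2/3

Pia's neighbors: Jamal, Lena, and Udo (k = 3).
Possible neighbor pairs: C(3,2) = 3. Edges among them: Jamal–Udo, Lena–Udo → e = 2.
Clustering(Pia) = 2/3.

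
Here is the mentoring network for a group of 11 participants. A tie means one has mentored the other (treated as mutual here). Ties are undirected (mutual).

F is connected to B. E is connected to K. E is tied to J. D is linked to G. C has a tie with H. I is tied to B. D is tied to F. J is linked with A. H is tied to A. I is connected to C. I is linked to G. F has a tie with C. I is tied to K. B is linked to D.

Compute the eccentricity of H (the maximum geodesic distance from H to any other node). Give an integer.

3

Distances from H: A:1, B:3, C:1, D:3, E:3, F:2, G:3, I:2, J:2, K:3.
The largest is 3 (to E, D, B, K, and G), so the eccentricity of H is 3.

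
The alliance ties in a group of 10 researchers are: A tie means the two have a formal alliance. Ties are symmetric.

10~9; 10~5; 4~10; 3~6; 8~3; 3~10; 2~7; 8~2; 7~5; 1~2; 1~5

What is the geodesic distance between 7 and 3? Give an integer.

One shortest route is 7 – 5 – 10 – 3, which uses 3 edges, and at distance 2 from 7 we only reach {1, 8, 10}, which does not include 3. So d(7,3) = 3.

3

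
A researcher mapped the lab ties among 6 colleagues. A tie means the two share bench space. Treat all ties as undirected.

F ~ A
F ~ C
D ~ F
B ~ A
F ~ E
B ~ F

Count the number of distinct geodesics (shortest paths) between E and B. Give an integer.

1

The shortest distance is 2, and the only length-2 path is E–F–B. So there is exactly 1 shortest path.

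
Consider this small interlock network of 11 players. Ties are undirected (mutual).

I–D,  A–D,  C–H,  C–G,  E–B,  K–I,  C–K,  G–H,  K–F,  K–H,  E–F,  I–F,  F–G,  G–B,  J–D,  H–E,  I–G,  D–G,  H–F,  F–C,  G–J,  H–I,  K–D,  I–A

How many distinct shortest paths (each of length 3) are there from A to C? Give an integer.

6

The shortest distance is 3. The length-3 paths are: A–I–H–C; A–I–F–C; A–I–K–C; A–D–K–C; A–I–G–C; A–D–G–C.
That gives 6 distinct shortest paths.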